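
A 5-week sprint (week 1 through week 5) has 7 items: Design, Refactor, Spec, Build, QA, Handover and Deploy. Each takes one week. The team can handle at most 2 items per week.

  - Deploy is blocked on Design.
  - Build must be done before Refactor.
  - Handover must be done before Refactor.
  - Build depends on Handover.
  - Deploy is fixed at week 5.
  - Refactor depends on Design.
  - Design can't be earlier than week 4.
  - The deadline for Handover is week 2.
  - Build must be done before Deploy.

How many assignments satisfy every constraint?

Splitting on Spec: it can be week 1 (15), week 2 (15), week 3 (16), week 4 (9). Listing each branch's schedules as (Design, Refactor, Build, QA, Handover, Deploy) by week number:
Spec=week 1: (4,5,2,2,1,5) (4,5,2,3,1,5) (4,5,2,4,1,5) (4,5,3,1,2,5) (4,5,3,2,1,5) (4,5,3,2,2,5) (4,5,3,3,1,5) (4,5,3,3,2,5) (4,5,3,4,1,5) (4,5,3,4,2,5) (4,5,4,1,2,5) (4,5,4,2,1,5) (4,5,4,2,2,5) (4,5,4,3,1,5) (4,5,4,3,2,5) — 15.
Spec=week 2: (4,5,2,1,1,5) (4,5,2,3,1,5) (4,5,2,4,1,5) (4,5,3,1,1,5) (4,5,3,1,2,5) (4,5,3,2,1,5) (4,5,3,3,1,5) (4,5,3,3,2,5) (4,5,3,4,1,5) (4,5,3,4,2,5) (4,5,4,1,1,5) (4,5,4,1,2,5) (4,5,4,2,1,5) (4,5,4,3,1,5) (4,5,4,3,2,5) — 15.
Spec=week 3: (4,5,2,1,1,5) (4,5,2,2,1,5) (4,5,2,3,1,5) (4,5,2,4,1,5) (4,5,3,1,1,5) (4,5,3,1,2,5) (4,5,3,2,1,5) (4,5,3,2,2,5) (4,5,3,4,1,5) (4,5,3,4,2,5) (4,5,4,1,1,5) (4,5,4,1,2,5) (4,5,4,2,1,5) (4,5,4,2,2,5) (4,5,4,3,1,5) (4,5,4,3,2,5) — 16.
Spec=week 4: (4,5,2,1,1,5) (4,5,2,2,1,5) (4,5,2,3,1,5) (4,5,3,1,1,5) (4,5,3,1,2,5) (4,5,3,2,1,5) (4,5,3,2,2,5) (4,5,3,3,1,5) (4,5,3,3,2,5) — 9.
Summing: 15 + 15 + 16 + 9 = 55.

55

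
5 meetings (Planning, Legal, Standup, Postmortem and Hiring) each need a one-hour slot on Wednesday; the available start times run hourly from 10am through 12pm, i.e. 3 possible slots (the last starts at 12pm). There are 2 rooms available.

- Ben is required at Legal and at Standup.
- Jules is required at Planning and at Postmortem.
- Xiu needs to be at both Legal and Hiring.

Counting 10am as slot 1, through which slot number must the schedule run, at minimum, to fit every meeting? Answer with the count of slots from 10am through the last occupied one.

With at most 2 per slot and 5 meetings, at least 3 slots are needed.
3 works (last occupied slot: 12pm): for example Standup=11am, Legal=10am, Planning=10am, Hiring=12pm, Postmortem=11am.

3 slots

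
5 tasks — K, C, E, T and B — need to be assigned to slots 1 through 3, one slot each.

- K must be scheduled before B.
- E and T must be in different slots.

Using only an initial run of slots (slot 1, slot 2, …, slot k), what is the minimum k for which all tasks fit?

2

The precedence chain requires at least 2 distinct slots.
2 works (last occupied slot: 2): for example B=2, T=2, E=1, K=1, C=1.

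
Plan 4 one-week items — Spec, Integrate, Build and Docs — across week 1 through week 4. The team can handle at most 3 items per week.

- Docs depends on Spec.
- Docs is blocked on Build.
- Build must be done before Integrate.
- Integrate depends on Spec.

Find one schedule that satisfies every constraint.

Spec in week 1; Docs in week 2; Build in week 1; Integrate in week 2

Checking: Build(week 1) before Integrate(week 2); Build(week 1) before Docs(week 2); Spec(week 1) before Docs(week 2); Spec(week 1) before Integrate(week 2); max 2 per week (cap 3).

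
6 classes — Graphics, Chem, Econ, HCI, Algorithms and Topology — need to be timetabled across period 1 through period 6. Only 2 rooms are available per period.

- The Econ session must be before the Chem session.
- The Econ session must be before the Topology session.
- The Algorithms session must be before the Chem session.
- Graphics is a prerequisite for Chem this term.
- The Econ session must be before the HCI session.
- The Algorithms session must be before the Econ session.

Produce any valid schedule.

Topology=period 4; Algorithms=period 1; HCI=period 3; Graphics=period 1; Chem=period 3; Econ=period 2

Checking: Econ(period 2) before Chem(period 3); Algorithms(period 1) before Chem(period 3); Econ(period 2) before HCI(period 3); Algorithms(period 1) before Econ(period 2); Econ(period 2) before Topology(period 4); Graphics(period 1) before Chem(period 3); max 2 per period (cap 2).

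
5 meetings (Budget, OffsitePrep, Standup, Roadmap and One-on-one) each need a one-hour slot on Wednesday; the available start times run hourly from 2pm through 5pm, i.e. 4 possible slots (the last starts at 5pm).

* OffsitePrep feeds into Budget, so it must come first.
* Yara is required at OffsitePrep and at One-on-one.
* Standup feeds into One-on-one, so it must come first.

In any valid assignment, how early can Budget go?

Precedence pushes Budget to at least 3pm.
Budget at 3pm is achievable: Budget=3pm, Roadmap=2pm, One-on-one=3pm, Standup=2pm, OffsitePrep=2pm.

3pm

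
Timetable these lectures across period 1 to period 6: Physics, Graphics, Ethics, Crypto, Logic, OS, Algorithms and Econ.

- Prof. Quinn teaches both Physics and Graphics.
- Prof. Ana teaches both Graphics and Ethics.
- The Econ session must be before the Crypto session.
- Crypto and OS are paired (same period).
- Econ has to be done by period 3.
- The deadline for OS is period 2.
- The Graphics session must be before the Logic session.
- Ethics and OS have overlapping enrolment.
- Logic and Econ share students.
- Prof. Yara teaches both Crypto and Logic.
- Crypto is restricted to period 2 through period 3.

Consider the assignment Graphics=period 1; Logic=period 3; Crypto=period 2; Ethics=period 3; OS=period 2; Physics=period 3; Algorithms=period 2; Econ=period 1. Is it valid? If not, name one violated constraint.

The Graphics session must be before the Logic session — holds.
Prof. Quinn teaches both Physics and Graphics — holds.
Crypto is restricted to period 2 through period 3 — holds.
Logic and Econ share students — holds.
The Econ session must be before the Crypto session — holds.
Econ has to be done by period 3 — holds.
Crypto and OS are paired (same period) — holds.
Ethics and OS have overlapping enrolment — holds.
Prof. Ana teaches both Graphics and Ethics — holds.
Prof. Yara teaches both Crypto and Logic — holds.
The deadline for OS is period 2 — holds.

Yes, all constraints hold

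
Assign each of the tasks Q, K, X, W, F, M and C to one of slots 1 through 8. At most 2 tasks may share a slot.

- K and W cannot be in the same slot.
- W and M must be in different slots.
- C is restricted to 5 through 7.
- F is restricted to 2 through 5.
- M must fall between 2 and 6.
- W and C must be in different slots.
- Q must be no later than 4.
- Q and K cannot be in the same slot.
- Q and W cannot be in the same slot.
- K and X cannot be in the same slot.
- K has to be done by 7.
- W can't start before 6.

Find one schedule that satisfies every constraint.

F -> 2; Q -> 1; M -> 2; W -> 6; K -> 3; C -> 5; X -> 1

Checking: K(3) != W(6); Q(1) != W(6); W(6) != M(2); Q(1) != K(3); K(3) != X(1); W(6) != C(5); K=3 in [1,7]; C=5 in [5,7]; Q=1 in [1,4]; M=2 in [2,6]; F=2 in [2,5]; W=6 in [6,8]; max 2 per slot (cap 2).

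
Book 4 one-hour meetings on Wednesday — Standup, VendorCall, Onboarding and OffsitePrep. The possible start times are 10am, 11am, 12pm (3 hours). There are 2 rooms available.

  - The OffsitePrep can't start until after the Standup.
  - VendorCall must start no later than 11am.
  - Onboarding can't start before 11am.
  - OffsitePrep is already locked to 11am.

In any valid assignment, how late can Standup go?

Downstream work caps Standup at 10am.
Standup at 10am is achievable: Standup=10am; Onboarding=11am; VendorCall=10am; OffsitePrep=11am.

10am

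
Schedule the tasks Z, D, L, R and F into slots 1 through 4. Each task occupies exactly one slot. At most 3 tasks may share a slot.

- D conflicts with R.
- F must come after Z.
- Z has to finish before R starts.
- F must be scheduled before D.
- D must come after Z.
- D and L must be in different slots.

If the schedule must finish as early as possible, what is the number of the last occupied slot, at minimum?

slot 3

The precedence chain requires at least 3 distinct slots.
With at most 3 per slot and 5 tasks, at least 2 slots are needed.
3 works (last occupied slot: 3): for example R in 2, F in 2, Z in 1, L in 1, D in 3.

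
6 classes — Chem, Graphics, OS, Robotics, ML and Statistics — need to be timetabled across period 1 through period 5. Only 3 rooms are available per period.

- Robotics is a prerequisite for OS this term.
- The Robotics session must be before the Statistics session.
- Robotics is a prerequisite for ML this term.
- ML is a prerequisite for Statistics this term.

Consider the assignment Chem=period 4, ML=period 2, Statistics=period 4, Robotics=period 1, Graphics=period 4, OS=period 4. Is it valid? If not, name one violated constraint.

The Robotics session must be before the Statistics session — holds.
Robotics is a prerequisite for ML this term — holds.
Only 3 rooms are available per period — violated.
ML is a prerequisite for Statistics this term — holds.
Robotics is a prerequisite for OS this term — holds.

No. Only 3 rooms are available per period is not satisfied.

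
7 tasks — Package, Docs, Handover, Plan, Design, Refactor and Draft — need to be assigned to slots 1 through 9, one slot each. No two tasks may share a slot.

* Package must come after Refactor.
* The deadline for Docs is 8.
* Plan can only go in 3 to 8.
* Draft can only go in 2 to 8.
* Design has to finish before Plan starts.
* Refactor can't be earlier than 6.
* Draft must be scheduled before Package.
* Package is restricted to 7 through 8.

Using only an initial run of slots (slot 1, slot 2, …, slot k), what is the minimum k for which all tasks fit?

7 slots

The precedence chain requires at least 2 distinct slots.
With at most 1 per slot and 7 tasks, at least 7 slots are needed.
Package can't be placed before 7, so the schedule must run through at least slot 7.
7 works (last occupied slot: 7): for example Docs in 4, Design in 1, Refactor in 6, Handover in 5, Package in 7, Draft in 2, Plan in 3.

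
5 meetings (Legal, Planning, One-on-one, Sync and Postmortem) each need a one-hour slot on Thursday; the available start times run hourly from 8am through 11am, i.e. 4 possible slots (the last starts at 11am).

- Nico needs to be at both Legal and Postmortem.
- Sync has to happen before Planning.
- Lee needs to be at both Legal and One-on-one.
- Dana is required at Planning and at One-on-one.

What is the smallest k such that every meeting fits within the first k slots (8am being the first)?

2 slots

The precedence chain requires at least 2 distinct slots.
2 works (last occupied slot: 9am): for example Planning -> 9am, One-on-one -> 8am, Sync -> 8am, Postmortem -> 8am, Legal -> 9am.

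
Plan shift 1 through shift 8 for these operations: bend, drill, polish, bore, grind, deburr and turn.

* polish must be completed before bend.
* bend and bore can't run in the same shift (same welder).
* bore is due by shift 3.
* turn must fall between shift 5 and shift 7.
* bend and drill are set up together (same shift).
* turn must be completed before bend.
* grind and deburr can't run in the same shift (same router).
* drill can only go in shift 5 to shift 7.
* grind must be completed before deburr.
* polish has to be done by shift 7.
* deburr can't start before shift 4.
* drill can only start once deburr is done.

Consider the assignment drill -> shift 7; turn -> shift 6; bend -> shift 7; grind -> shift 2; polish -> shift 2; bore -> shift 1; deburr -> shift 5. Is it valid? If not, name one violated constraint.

grind and deburr can't run in the same shift (same router) — holds.
bend and bore can't run in the same shift (same welder) — holds.
drill can only start once deburr is done — holds.
turn must be completed before bend — holds.
bore is due by shift 3 — holds.
polish must be completed before bend — holds.
bend and drill are set up together (same shift) — holds.
polish has to be done by shift 7 — holds.
drill can only go in shift 5 to shift 7 — holds.
turn must fall between shift 5 and shift 7 — holds.
deburr can't start before shift 4 — holds.
grind must be completed before deburr — holds.

Yes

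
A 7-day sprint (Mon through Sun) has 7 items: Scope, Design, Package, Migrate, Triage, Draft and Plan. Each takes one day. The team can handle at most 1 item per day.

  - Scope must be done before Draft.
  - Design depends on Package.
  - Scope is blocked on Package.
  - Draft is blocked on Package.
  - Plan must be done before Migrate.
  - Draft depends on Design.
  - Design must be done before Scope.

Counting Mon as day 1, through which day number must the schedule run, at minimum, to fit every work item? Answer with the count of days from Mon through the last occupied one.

The precedence chain requires at least 4 distinct days.
With at most 1 per day and 7 work items, at least 7 days are needed.
7 works (last occupied day: Sun): for example Migrate -> Sat; Plan -> Fri; Scope -> Wed; Package -> Mon; Triage -> Sun; Design -> Tue; Draft -> Thu.

7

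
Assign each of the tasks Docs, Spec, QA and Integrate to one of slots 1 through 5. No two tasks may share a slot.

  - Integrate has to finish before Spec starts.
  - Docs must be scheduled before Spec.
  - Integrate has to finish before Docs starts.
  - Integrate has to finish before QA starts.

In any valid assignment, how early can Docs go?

Precedence pushes Docs to at least 2; downstream work caps Docs at 4.
Docs at 2 is achievable: Spec in 3, Docs in 2, QA in 4, Integrate in 1.

2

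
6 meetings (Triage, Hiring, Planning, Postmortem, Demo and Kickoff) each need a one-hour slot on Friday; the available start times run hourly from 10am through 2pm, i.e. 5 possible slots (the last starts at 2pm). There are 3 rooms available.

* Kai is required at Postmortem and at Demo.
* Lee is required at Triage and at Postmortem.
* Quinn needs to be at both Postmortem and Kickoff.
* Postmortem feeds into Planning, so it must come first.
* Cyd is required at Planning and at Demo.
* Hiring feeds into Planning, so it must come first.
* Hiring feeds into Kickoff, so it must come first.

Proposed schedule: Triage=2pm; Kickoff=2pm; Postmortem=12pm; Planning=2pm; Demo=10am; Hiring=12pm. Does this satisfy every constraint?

Yes, all constraints hold

Postmortem feeds into Planning, so it must come first — holds.
Kai is required at Postmortem and at Demo — holds.
Quinn needs to be at both Postmortem and Kickoff — holds.
Cyd is required at Planning and at Demo — holds.
Hiring feeds into Kickoff, so it must come first — holds.
There are 3 rooms available — holds.
Lee is required at Triage and at Postmortem — holds.
Hiring feeds into Planning, so it must come first — holds.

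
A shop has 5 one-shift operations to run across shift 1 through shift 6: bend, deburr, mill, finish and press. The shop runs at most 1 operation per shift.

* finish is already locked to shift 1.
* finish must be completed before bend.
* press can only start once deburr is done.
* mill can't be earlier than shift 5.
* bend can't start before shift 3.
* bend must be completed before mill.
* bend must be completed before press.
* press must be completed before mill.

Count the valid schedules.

Splitting on bend: it can be shift 3 (4), shift 4 (2). Listing each branch's schedules as (deburr, mill, finish, press) by shift number:
bend=shift 3: (2,5,1,4) (2,6,1,4) (2,6,1,5) (4,6,1,5) — 4.
bend=shift 4: (2,6,1,5) (3,6,1,5) — 2.
Summing: 4 + 2 = 6.

6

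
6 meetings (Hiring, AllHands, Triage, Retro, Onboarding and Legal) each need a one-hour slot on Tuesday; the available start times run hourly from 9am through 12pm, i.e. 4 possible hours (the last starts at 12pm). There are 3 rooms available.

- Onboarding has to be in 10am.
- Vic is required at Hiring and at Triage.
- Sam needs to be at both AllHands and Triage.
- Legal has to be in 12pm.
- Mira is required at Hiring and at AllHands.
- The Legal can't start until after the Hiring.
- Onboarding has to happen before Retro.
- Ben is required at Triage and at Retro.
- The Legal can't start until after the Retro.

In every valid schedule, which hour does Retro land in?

11am

Onboarding is fixed at 10am and must come before Retro, so Retro is at least 11am.
Legal is fixed at 12pm and must come after Retro, so Retro is at most 11am.
So Retro must be 11am.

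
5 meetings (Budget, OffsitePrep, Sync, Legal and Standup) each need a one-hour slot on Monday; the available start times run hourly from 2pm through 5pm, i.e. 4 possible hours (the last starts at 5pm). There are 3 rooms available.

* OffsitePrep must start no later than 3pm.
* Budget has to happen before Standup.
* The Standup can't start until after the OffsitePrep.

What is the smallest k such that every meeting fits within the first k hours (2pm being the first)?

2

The precedence chain requires at least 2 distinct hours.
With at most 3 per hour and 5 meetings, at least 2 hours are needed.
2 works (last occupied hour: 3pm): for example OffsitePrep in 2pm; Budget in 2pm; Legal in 3pm; Standup in 3pm; Sync in 2pm.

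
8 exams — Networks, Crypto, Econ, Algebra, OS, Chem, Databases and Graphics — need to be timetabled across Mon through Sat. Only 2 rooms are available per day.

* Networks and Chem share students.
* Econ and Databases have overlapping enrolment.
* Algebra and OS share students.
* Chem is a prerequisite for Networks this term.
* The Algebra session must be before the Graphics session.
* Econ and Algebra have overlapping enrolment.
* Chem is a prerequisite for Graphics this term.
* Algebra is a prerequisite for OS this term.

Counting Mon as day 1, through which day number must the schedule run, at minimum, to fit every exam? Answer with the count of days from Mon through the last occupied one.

The precedence chain requires at least 2 distinct days.
With at most 2 per day and 8 exams, at least 4 days are needed.
4 works (last occupied day: Thu): for example Graphics -> Tue, Crypto -> Thu, Databases -> Thu, OS -> Wed, Chem -> Mon, Networks -> Tue, Econ -> Wed, Algebra -> Mon.

4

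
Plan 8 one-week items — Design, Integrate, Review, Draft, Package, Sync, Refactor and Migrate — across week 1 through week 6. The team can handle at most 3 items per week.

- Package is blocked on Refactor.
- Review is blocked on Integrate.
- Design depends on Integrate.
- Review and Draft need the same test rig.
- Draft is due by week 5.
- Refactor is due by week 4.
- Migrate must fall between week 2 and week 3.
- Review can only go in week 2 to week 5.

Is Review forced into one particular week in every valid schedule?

No

Review can be week 2 (e.g. Refactor=week 1; Review=week 2; Migrate=week 2; Package=week 3; Draft=week 1; Integrate=week 1; Design=week 2; Sync=week 3) or week 3 (e.g. Refactor=week 1, Integrate=week 1, Draft=week 1, Migrate=week 2, Package=week 2, Review=week 3, Sync=week 3, Design=week 2).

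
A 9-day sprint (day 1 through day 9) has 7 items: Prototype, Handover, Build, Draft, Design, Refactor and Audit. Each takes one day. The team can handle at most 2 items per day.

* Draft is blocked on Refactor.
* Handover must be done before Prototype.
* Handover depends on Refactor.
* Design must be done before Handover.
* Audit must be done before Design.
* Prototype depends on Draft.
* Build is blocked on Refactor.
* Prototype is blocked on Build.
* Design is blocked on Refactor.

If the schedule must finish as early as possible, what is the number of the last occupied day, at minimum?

The precedence chain requires at least 4 distinct days.
With at most 2 per day and 7 tasks, at least 4 days are needed.
4 works (last occupied day: day 4): for example Draft in day 3; Design in day 2; Audit in day 1; Build in day 2; Handover in day 3; Refactor in day 1; Prototype in day 4.

4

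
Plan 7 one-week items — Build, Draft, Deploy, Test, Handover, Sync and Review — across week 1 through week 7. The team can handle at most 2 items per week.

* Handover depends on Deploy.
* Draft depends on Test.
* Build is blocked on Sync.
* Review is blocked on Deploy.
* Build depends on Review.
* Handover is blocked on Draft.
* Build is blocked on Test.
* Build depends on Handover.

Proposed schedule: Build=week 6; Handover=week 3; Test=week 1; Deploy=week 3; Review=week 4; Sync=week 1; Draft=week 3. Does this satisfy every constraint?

No — it violates: The team can handle at most 2 items per week

Build is blocked on Sync — holds.
Build depends on Review — holds.
Review is blocked on Deploy — holds.
Build depends on Handover — holds.
Draft depends on Test — holds.
Handover depends on Deploy — violated.
The team can handle at most 2 items per week — violated.
Build is blocked on Test — holds.
Handover is blocked on Draft — violated.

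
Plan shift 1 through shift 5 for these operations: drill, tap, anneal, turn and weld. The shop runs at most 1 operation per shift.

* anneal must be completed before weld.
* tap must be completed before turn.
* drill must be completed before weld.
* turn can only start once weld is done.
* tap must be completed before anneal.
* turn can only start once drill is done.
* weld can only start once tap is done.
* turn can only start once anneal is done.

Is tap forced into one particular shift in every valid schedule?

No

tap can be shift 1 (e.g. turn=shift 5, weld=shift 4, tap=shift 1, anneal=shift 2, drill=shift 3) or shift 2 (e.g. weld=shift 4; turn=shift 5; drill=shift 1; anneal=shift 3; tap=shift 2).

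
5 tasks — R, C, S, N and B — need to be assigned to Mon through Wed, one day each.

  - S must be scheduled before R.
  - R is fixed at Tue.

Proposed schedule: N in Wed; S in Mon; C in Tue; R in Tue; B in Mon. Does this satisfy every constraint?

R is fixed at Tue — holds.
S must be scheduled before R — holds.

Yes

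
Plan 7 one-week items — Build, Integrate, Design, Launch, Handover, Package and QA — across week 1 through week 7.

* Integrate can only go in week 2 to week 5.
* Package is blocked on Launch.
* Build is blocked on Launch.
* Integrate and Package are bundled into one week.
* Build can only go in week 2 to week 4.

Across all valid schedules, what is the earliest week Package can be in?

week 2

Precedence pushes Package to at least week 2; Package must be in the same week as Integrate, which can't be after week 5, so Package is at most week 5.
Package at week 2 is achievable: Handover -> week 1; QA -> week 1; Integrate -> week 2; Launch -> week 1; Build -> week 2; Package -> week 2; Design -> week 1.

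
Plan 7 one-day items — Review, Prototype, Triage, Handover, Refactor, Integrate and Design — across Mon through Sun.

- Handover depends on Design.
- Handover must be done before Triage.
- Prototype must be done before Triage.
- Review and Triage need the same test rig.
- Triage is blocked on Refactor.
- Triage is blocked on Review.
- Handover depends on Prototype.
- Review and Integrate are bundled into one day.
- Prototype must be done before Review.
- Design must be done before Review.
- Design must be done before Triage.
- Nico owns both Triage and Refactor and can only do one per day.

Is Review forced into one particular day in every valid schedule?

Review can be Tue (e.g. Review in Tue, Refactor in Mon, Design in Mon, Prototype in Mon, Integrate in Tue, Triage in Wed, Handover in Tue) or Wed (e.g. Triage in Thu; Integrate in Wed; Design in Mon; Prototype in Mon; Handover in Tue; Review in Wed; Refactor in Mon).

No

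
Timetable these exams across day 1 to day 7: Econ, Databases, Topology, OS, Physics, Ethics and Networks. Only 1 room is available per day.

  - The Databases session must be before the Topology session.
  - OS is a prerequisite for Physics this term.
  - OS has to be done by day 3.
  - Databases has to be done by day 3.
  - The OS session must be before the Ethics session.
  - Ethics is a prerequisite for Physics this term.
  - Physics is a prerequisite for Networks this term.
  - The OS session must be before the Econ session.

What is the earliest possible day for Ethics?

day 2

Precedence pushes Ethics to at least day 2; downstream work caps Ethics at day 5.
Ethics at day 2 is achievable: Topology in day 6; Physics in day 4; Networks in day 7; Ethics in day 2; OS in day 1; Databases in day 3; Econ in day 5.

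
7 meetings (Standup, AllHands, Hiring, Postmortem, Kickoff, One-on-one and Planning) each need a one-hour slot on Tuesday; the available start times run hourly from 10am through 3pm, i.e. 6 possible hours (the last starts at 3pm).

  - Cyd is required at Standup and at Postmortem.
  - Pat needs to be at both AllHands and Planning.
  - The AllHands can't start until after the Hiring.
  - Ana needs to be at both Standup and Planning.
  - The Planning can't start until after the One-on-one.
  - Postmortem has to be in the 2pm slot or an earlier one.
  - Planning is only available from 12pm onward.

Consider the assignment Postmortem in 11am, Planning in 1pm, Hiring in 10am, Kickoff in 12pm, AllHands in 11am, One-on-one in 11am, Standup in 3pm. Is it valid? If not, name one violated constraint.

Cyd is required at Standup and at Postmortem — holds.
Postmortem has to be in the 2pm slot or an earlier one — holds.
Pat needs to be at both AllHands and Planning — holds.
The Planning can't start until after the One-on-one — holds.
Ana needs to be at both Standup and Planning — holds.
The AllHands can't start until after the Hiring — holds.
Planning is only available from 12pm onward — holds.

Valid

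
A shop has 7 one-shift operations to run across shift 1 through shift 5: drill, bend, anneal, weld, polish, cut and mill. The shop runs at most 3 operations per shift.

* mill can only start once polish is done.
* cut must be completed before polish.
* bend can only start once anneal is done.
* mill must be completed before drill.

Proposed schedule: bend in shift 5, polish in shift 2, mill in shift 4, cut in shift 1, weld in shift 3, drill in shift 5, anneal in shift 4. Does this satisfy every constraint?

cut must be completed before polish — holds.
mill must be completed before drill — holds.
bend can only start once anneal is done — holds.
The shop runs at most 3 operations per shift — holds.
mill can only start once polish is done — holds.

Valid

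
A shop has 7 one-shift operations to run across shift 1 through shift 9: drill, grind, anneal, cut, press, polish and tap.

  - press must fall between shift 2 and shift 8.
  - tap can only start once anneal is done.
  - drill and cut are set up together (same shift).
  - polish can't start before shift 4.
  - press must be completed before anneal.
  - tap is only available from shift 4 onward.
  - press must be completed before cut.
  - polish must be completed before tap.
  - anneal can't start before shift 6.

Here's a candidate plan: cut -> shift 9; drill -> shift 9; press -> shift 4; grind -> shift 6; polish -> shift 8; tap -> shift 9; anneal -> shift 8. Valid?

Yes, all constraints hold

tap can only start once anneal is done — holds.
press must fall between shift 2 and shift 8 — holds.
press must be completed before anneal — holds.
anneal can't start before shift 6 — holds.
polish can't start before shift 4 — holds.
polish must be completed before tap — holds.
tap is only available from shift 4 onward — holds.
press must be completed before cut — holds.
drill and cut are set up together (same shift) — holds.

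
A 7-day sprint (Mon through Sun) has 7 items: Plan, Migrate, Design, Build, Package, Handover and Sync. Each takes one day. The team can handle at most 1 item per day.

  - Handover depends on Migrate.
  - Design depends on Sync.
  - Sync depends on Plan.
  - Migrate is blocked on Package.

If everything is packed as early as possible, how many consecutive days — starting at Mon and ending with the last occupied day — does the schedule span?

7

The precedence chain requires at least 3 distinct days.
With at most 1 per day and 7 tasks, at least 7 days are needed.
7 works (last occupied day: Sun): for example Build -> Sun; Package -> Mon; Migrate -> Tue; Design -> Fri; Plan -> Wed; Handover -> Sat; Sync -> Thu.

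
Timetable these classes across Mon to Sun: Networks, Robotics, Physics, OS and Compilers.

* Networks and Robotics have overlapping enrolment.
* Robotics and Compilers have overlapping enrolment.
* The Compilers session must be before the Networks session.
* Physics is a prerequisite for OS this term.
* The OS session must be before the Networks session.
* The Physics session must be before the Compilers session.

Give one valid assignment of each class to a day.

OS in Tue; Networks in Wed; Compilers in Tue; Robotics in Mon; Physics in Mon

Checking: OS(Tue) before Networks(Wed); Compilers(Tue) before Networks(Wed); Physics(Mon) before OS(Tue); Physics(Mon) before Compilers(Tue); Networks(Wed) != Robotics(Mon); Robotics(Mon) != Compilers(Tue).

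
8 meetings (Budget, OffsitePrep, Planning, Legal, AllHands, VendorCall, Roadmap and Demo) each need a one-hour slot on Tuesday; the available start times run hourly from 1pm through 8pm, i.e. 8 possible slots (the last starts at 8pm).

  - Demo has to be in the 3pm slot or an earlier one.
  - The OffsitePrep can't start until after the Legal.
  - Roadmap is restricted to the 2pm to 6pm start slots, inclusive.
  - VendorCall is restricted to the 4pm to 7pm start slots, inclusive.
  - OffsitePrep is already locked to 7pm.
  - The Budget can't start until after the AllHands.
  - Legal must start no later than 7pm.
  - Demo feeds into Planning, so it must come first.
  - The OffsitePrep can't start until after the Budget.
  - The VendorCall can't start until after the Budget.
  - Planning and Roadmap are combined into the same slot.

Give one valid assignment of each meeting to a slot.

Demo=1pm; Legal=1pm; AllHands=1pm; Planning=2pm; VendorCall=4pm; OffsitePrep=7pm; Roadmap=2pm; Budget=2pm

Checking: Legal(1pm) before OffsitePrep(7pm); Budget(2pm) before VendorCall(4pm); Budget(2pm) before OffsitePrep(7pm); AllHands(1pm) before Budget(2pm); Demo(1pm) before Planning(2pm); Planning = Roadmap = 2pm; VendorCall=4pm in [4pm,7pm]; Roadmap=2pm in [2pm,6pm]; Demo=1pm in [1pm,3pm]; Legal=1pm in [1pm,7pm]; OffsitePrep=7pm in [7pm,7pm].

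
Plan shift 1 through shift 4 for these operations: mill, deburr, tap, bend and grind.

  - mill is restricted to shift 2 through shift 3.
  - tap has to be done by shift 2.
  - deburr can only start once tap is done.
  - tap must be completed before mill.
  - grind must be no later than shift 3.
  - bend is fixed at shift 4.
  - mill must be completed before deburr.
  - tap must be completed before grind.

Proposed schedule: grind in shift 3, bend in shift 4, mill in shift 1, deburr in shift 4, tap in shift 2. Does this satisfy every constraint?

Invalid. tap must be completed before mill.

bend is fixed at shift 4 — holds.
tap must be completed before grind — holds.
mill must be completed before deburr — holds.
deburr can only start once tap is done — holds.
tap must be completed before mill — violated.
grind must be no later than shift 3 — holds.
tap has to be done by shift 2 — holds.
mill is restricted to shift 2 through shift 3 — violated.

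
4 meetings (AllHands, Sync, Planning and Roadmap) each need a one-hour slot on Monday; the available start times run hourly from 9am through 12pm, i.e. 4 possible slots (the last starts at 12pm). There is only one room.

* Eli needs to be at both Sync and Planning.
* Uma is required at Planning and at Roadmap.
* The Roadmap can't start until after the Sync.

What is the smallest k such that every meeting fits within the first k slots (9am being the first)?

4 slots

The precedence chain requires at least 2 distinct slots.
With at most 1 per slot and 4 meetings, at least 4 slots are needed.
4 works (last occupied slot: 12pm): for example Roadmap -> 10am; Planning -> 12pm; AllHands -> 11am; Sync -> 9am.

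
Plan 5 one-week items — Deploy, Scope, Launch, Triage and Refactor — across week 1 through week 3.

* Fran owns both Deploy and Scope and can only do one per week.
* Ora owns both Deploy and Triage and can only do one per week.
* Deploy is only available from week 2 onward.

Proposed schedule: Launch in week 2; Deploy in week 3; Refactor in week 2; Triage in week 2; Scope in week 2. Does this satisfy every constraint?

Yes, all constraints hold

Deploy is only available from week 2 onward — holds.
Fran owns both Deploy and Scope and can only do one per week — holds.
Ora owns both Deploy and Triage and can only do one per week — holds.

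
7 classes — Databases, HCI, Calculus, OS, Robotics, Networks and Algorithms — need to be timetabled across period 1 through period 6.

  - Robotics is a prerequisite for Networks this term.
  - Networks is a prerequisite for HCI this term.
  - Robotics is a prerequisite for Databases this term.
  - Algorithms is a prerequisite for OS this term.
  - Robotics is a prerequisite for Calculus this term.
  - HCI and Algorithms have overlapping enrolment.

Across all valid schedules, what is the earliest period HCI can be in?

period 3

Precedence pushes HCI to at least period 3.
HCI at period 3 is achievable: Robotics in period 1, HCI in period 3, OS in period 2, Algorithms in period 1, Calculus in period 2, Databases in period 2, Networks in period 2.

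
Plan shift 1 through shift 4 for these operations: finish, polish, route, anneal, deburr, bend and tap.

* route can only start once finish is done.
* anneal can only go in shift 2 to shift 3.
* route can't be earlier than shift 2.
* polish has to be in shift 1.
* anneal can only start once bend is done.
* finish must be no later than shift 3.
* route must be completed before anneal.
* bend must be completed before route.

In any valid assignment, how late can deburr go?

deburr at shift 4 is achievable: tap=shift 1, deburr=shift 4, polish=shift 1, anneal=shift 3, bend=shift 1, finish=shift 1, route=shift 2.

shift 4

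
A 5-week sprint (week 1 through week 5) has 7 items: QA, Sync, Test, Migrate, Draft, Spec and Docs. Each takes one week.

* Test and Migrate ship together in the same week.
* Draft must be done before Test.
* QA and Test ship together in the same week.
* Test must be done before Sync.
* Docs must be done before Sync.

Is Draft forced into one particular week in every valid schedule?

Draft can be week 1 (e.g. Sync in week 3, Docs in week 1, Draft in week 1, QA in week 2, Spec in week 1, Migrate in week 2, Test in week 2) or week 2 (e.g. Migrate=week 3, QA=week 3, Spec=week 1, Docs=week 1, Draft=week 2, Sync=week 4, Test=week 3).

No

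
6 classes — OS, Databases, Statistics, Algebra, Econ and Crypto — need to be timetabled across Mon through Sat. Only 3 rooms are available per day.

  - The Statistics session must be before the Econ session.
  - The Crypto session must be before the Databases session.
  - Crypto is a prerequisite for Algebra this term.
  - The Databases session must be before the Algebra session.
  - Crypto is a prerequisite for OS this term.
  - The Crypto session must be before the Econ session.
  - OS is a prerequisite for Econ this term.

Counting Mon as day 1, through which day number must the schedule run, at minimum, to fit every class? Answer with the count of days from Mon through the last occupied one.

The precedence chain requires at least 3 distinct days.
With at most 3 per day and 6 classes, at least 2 days are needed.
3 works (last occupied day: Wed): for example OS=Tue; Statistics=Mon; Econ=Wed; Crypto=Mon; Algebra=Wed; Databases=Tue.

3 days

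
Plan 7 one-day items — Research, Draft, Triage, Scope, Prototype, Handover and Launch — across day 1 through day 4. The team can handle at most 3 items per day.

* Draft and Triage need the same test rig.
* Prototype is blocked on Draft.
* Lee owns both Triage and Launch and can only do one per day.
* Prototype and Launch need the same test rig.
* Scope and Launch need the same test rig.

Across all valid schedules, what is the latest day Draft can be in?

day 3

Downstream work caps Draft at day 3.
Draft at day 3 is achievable: Draft=day 3, Handover=day 2, Research=day 1, Scope=day 1, Launch=day 2, Triage=day 1, Prototype=day 4.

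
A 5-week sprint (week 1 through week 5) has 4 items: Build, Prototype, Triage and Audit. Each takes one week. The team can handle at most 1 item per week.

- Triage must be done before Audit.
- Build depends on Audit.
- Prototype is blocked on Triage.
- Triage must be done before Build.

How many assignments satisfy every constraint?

15

Splitting on Build: it can be week 3 (2), week 4 (5), week 5 (8). Listing each branch's schedules as (Prototype, Triage, Audit) by week number:
Build=week 3: (4,1,2) (5,1,2) — 2.
Build=week 4: (2,1,3) (3,1,2) (5,1,2) (5,1,3) (5,2,3) — 5.
Build=week 5: (2,1,3) (2,1,4) (3,1,2) (3,1,4) (3,2,4) (4,1,2) (4,1,3) (4,2,3) — 8.
Summing: 2 + 5 + 8 = 15.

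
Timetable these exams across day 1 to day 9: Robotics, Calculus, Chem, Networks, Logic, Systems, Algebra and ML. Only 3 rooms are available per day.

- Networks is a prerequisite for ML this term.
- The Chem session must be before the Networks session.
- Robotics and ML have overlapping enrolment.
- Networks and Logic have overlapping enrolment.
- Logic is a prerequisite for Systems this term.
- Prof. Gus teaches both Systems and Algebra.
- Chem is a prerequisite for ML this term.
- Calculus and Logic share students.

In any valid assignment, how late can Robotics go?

day 9

Robotics at day 9 is achievable: Robotics=day 9; Calculus=day 2; Networks=day 2; Logic=day 1; Chem=day 1; Systems=day 2; Algebra=day 1; ML=day 3.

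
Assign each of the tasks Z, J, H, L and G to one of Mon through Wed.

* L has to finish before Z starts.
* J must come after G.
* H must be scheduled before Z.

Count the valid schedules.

Splitting on Z: it can be Tue (3), Wed (12). Listing each branch's schedules as (J, H, L, G):
Z=Tue: (Tue,Mon,Mon,Mon) (Wed,Mon,Mon,Mon) (Wed,Mon,Mon,Tue) — 3.
Z=Wed: (Tue,Mon,Mon,Mon) (Tue,Mon,Tue,Mon) (Tue,Tue,Mon,Mon) (Tue,Tue,Tue,Mon) (Wed,Mon,Mon,Mon) (Wed,Mon,Mon,Tue) (Wed,Mon,Tue,Mon) (Wed,Mon,Tue,Tue) (Wed,Tue,Mon,Mon) (Wed,Tue,Mon,Tue) (Wed,Tue,Tue,Mon) (Wed,Tue,Tue,Tue) — 12.
Summing: 3 + 12 = 15.

15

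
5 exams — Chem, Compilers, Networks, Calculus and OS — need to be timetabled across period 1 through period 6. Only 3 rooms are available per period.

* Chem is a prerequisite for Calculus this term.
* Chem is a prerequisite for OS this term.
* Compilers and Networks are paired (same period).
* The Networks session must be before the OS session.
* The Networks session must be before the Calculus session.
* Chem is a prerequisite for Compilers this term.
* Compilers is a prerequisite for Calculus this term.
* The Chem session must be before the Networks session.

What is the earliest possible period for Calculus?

period 3

Precedence pushes Calculus to at least period 3.
Calculus at period 3 is achievable: OS in period 3, Calculus in period 3, Chem in period 1, Compilers in period 2, Networks in period 2.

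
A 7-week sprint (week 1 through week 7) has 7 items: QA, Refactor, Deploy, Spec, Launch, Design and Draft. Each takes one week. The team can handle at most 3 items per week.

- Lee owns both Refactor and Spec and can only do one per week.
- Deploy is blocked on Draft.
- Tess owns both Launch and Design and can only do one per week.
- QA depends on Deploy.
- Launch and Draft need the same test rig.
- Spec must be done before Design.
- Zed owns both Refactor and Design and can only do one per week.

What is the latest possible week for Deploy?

week 6

Precedence pushes Deploy to at least week 2; downstream work caps Deploy at week 6.
Deploy at week 6 is achievable: Launch in week 3; QA in week 7; Deploy in week 6; Design in week 2; Refactor in week 3; Draft in week 1; Spec in week 1.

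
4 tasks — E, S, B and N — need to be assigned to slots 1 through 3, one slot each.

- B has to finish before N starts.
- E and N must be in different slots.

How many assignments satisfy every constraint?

18

Splitting on E: it can be 1 (9), 2 (6), 3 (3). Listing each branch's schedules as (S, B, N):
E=1: (1,1,2) (1,1,3) (1,2,3) (2,1,2) (2,1,3) (2,2,3) (3,1,2) (3,1,3) (3,2,3) — 9.
E=2: (1,1,3) (1,2,3) (2,1,3) (2,2,3) (3,1,3) (3,2,3) — 6.
E=3: (1,1,2) (2,1,2) (3,1,2) — 3.
Summing: 9 + 6 + 3 = 18.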